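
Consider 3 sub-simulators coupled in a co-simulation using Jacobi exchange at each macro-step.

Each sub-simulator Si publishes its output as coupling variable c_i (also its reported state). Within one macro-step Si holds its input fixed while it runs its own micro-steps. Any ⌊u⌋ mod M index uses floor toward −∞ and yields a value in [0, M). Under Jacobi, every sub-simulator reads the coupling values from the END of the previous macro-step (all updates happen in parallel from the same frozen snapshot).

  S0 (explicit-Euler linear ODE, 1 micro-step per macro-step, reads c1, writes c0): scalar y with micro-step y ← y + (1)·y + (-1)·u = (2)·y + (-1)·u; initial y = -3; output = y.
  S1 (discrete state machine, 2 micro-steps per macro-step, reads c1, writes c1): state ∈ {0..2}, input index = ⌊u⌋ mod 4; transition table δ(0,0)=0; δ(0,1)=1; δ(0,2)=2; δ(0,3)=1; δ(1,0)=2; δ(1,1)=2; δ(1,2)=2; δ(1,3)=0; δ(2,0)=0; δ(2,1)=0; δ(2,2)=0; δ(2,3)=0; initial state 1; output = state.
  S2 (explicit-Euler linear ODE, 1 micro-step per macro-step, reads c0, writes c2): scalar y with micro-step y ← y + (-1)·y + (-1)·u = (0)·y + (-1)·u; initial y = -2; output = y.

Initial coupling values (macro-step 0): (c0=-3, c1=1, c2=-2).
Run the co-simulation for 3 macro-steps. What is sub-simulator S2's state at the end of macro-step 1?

S2 state at macro-step 1 = 3

macro 1: S0 reads c1=1 → after 1×micro: -7; S1 reads c1=1 → after 2×micro: 0; S2 reads c0=-3 → after 1×micro: 3 ⇒ (c0=-7, c1=0, c2=3)
macro 2: S0 reads c1=0 → after 1×micro: -14; S1 reads c1=0 → after 2×micro: 0; S2 reads c0=-7 → after 1×micro: 7 ⇒ (c0=-14, c1=0, c2=7)
macro 3: S0 reads c1=0 → after 1×micro: -28; S1 reads c1=0 → after 2×micro: 0; S2 reads c0=-14 → after 1×micro: 14 ⇒ (c0=-28, c1=0, c2=14)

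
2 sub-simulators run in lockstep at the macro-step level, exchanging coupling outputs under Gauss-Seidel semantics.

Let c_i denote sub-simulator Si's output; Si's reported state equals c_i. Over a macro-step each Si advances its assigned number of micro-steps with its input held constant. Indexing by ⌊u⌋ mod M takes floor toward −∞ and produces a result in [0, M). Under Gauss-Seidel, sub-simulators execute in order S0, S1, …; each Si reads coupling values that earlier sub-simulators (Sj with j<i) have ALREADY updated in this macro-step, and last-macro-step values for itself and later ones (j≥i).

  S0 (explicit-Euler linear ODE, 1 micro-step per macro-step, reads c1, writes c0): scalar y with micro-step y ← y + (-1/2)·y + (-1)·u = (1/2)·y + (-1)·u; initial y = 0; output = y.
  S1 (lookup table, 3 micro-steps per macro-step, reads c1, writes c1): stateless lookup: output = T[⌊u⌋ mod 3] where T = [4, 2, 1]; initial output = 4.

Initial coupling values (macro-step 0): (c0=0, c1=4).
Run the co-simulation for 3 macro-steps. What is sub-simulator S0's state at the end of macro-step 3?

S0 state at macro-step 3 = -3

macro 1: S0 reads c1=4 → after 1×micro: -4; S1 reads c1=4 → after 3×micro: 2 ⇒ (c0=-4, c1=2)
macro 2: S0 reads c1=2 → after 1×micro: -4; S1 reads c1=2 → after 3×micro: 1 ⇒ (c0=-4, c1=1)
macro 3: S0 reads c1=1 → after 1×micro: -3; S1 reads c1=1 → after 3×micro: 2 ⇒ (c0=-3, c1=2)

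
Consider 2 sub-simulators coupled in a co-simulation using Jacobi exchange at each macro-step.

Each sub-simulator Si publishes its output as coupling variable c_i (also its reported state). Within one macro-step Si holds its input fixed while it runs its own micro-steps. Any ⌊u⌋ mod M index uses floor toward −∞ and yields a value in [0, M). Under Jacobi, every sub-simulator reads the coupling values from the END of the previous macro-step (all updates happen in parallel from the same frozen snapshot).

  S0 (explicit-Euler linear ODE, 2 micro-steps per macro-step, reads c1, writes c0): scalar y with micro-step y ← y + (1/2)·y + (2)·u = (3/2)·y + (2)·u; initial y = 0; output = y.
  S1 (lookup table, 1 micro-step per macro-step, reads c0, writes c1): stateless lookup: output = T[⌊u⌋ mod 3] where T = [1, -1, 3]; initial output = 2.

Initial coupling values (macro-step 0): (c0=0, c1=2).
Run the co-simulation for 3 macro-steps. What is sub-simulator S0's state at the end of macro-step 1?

S0 state at macro-step 1 = 10

macro 1: S0 reads c1=2 → after 2×micro: 10; S1 reads c0=0 → after 1×micro: 1 ⇒ (c0=10, c1=1)
macro 2: S0 reads c1=1 → after 2×micro: 55/2; S1 reads c0=10 → after 1×micro: -1 ⇒ (c0=55/2, c1=-1)
macro 3: S0 reads c1=-1 → after 2×micro: 455/8; S1 reads c0=55/2 → after 1×micro: 1 ⇒ (c0=455/8, c1=1)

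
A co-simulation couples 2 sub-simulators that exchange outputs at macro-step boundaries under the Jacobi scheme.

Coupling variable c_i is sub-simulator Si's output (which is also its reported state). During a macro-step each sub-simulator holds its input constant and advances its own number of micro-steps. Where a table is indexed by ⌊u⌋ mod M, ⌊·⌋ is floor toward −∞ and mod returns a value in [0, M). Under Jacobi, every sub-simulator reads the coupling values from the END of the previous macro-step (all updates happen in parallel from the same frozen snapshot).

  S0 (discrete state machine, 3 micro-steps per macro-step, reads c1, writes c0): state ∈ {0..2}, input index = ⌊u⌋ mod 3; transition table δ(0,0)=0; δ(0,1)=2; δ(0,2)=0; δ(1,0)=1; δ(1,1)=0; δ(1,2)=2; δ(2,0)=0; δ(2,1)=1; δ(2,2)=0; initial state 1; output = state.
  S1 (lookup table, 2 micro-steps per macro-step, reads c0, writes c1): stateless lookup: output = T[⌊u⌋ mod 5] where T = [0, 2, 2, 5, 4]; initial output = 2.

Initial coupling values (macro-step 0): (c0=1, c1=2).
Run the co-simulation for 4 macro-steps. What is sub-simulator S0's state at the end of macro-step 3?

S0 state at macro-step 3 = 0

macro 1: S0 reads c1=2 → after 3×micro: 0; S1 reads c0=1 → after 2×micro: 2 ⇒ (c0=0, c1=2)
macro 2: S0 reads c1=2 → after 3×micro: 0; S1 reads c0=0 → after 2×micro: 0 ⇒ (c0=0, c1=0)
macro 3: S0 reads c1=0 → after 3×micro: 0; S1 reads c0=0 → after 2×micro: 0 ⇒ (c0=0, c1=0)
macro 4: S0 reads c1=0 → after 3×micro: 0; S1 reads c0=0 → after 2×micro: 0 ⇒ (c0=0, c1=0)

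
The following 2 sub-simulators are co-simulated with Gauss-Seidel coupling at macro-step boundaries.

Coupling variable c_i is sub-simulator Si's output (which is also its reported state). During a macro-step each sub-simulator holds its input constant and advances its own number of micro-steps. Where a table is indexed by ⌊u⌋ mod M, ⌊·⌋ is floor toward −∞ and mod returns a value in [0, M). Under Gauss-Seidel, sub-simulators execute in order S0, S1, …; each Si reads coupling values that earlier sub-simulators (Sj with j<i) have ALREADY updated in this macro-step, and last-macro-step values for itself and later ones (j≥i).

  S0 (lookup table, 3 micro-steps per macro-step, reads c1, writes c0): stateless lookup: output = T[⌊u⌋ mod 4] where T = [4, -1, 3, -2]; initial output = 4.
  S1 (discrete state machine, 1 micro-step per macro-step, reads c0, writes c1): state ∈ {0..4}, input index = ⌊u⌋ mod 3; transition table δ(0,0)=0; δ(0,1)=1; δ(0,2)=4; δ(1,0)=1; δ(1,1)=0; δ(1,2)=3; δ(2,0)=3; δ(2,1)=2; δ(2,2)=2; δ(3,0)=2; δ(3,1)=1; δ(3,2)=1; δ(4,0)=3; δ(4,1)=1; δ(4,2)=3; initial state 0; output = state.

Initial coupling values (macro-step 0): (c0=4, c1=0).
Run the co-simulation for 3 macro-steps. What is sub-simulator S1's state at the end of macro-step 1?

S1 state at macro-step 1 = 1

macro 1: S0 reads c1=0 → after 3×micro: 4; S1 reads c0=4 → after 1×micro: 1 ⇒ (c0=4, c1=1)
macro 2: S0 reads c1=1 → after 3×micro: -1; S1 reads c0=-1 → after 1×micro: 3 ⇒ (c0=-1, c1=3)
macro 3: S0 reads c1=3 → after 3×micro: -2; S1 reads c0=-2 → after 1×micro: 1 ⇒ (c0=-2, c1=1)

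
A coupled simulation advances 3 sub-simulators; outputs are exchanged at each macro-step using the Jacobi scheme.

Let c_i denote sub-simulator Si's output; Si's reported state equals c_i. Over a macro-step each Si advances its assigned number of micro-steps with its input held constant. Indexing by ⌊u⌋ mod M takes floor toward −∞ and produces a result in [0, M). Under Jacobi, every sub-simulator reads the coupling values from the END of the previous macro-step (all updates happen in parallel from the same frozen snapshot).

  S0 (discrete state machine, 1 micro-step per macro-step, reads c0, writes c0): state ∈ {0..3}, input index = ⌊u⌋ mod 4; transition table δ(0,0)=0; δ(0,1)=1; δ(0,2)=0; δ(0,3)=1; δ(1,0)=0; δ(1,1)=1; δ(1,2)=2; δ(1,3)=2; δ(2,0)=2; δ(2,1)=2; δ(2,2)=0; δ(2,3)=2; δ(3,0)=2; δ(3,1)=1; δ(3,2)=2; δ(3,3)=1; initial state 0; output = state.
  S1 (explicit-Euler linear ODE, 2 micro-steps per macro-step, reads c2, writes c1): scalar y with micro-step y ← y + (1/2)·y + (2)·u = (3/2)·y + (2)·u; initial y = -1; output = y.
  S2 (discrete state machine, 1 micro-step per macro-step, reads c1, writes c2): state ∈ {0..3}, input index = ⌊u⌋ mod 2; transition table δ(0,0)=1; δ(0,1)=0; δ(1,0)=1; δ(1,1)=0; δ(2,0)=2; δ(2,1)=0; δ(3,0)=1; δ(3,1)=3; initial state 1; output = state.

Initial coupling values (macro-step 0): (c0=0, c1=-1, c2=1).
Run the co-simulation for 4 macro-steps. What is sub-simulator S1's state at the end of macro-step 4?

macro 1: S0 reads c0=0 → after 1×micro: 0; S1 reads c2=1 → after 2×micro: 11/4; S2 reads c1=-1 → after 1×micro: 0 ⇒ (c0=0, c1=11/4, c2=0)
macro 2: S0 reads c0=0 → after 1×micro: 0; S1 reads c2=0 → after 2×micro: 99/16; S2 reads c1=11/4 → after 1×micro: 1 ⇒ (c0=0, c1=99/16, c2=1)
macro 3: S0 reads c0=0 → after 1×micro: 0; S1 reads c2=1 → after 2×micro: 1211/64; S2 reads c1=99/16 → after 1×micro: 1 ⇒ (c0=0, c1=1211/64, c2=1)
macro 4: S0 reads c0=0 → after 1×micro: 0; S1 reads c2=1 → after 2×micro: 12179/256; S2 reads c1=1211/64 → after 1×micro: 1 ⇒ (c0=0, c1=12179/256, c2=1)

S1 state at macro-step 4 = 12179/256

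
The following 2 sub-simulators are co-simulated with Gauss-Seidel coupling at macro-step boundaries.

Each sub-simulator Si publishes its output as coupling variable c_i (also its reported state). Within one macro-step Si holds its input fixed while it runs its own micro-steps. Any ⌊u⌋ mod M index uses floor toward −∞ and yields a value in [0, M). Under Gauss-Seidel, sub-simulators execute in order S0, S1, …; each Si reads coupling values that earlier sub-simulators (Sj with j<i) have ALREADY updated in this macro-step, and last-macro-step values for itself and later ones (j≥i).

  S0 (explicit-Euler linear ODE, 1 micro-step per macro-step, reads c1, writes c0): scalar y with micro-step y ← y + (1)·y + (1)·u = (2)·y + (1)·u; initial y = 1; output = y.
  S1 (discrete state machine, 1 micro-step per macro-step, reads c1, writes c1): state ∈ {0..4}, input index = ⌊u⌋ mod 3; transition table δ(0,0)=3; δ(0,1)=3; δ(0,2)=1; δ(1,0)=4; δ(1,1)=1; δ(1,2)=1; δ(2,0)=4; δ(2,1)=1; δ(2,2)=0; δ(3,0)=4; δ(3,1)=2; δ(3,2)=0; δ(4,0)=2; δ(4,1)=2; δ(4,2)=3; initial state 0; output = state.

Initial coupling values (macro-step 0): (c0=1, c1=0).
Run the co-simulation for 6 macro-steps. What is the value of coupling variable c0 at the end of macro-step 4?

macro 1: S0 reads c1=0 → after 1×micro: 2; S1 reads c1=0 → after 1×micro: 3 ⇒ (c0=2, c1=3)
macro 2: S0 reads c1=3 → after 1×micro: 7; S1 reads c1=3 → after 1×micro: 4 ⇒ (c0=7, c1=4)
macro 3: S0 reads c1=4 → after 1×micro: 18; S1 reads c1=4 → after 1×micro: 2 ⇒ (c0=18, c1=2)
macro 4: S0 reads c1=2 → after 1×micro: 38; S1 reads c1=2 → after 1×micro: 0 ⇒ (c0=38, c1=0)
macro 5: S0 reads c1=0 → after 1×micro: 76; S1 reads c1=0 → after 1×micro: 3 ⇒ (c0=76, c1=3)
macro 6: S0 reads c1=3 → after 1×micro: 155; S1 reads c1=3 → after 1×micro: 4 ⇒ (c0=155, c1=4)

c0 at macro-step 4 = 38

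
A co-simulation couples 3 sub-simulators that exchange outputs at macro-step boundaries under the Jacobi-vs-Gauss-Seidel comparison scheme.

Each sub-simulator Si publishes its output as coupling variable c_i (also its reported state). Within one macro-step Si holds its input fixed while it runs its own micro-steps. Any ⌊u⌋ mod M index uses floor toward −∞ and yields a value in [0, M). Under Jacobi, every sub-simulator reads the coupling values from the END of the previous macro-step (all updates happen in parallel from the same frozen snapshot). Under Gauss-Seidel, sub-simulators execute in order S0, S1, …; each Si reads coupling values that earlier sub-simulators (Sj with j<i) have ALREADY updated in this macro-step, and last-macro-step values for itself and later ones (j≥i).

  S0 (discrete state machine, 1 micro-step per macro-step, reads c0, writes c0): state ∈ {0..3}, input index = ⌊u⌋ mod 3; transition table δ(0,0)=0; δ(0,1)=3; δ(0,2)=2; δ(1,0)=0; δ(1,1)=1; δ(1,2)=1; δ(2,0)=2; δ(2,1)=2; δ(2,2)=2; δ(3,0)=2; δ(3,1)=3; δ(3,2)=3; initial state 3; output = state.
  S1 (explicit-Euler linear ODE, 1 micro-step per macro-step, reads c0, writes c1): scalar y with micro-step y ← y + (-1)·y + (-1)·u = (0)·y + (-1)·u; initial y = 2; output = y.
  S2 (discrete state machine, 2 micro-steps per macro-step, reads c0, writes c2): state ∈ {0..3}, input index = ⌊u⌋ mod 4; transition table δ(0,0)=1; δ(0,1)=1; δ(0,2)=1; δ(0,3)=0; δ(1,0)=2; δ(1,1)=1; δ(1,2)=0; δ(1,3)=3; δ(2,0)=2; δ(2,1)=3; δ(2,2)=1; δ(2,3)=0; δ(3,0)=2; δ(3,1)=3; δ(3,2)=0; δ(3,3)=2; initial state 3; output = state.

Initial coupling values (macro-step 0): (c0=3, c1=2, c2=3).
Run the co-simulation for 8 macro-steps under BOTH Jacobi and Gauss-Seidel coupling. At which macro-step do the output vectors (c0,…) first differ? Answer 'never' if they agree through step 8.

[Jacobi] macro 1: S0 reads c0=3 → after 1×micro: 2; S1 reads c0=3 → after 1×micro: -3; S2 reads c0=3 → after 2×micro: 0 ⇒ (c0=2, c1=-3, c2=0)
[Jacobi] macro 2: S0 reads c0=2 → after 1×micro: 2; S1 reads c0=2 → after 1×micro: -2; S2 reads c0=2 → after 2×micro: 0 ⇒ (c0=2, c1=-2, c2=0)
[Jacobi] macro 3: S0 reads c0=2 → after 1×micro: 2; S1 reads c0=2 → after 1×micro: -2; S2 reads c0=2 → after 2×micro: 0 ⇒ (c0=2, c1=-2, c2=0)
[Jacobi] macro 4: S0 reads c0=2 → after 1×micro: 2; S1 reads c0=2 → after 1×micro: -2; S2 reads c0=2 → after 2×micro: 0 ⇒ (c0=2, c1=-2, c2=0)
[Jacobi] macro 5: S0 reads c0=2 → after 1×micro: 2; S1 reads c0=2 → after 1×micro: -2; S2 reads c0=2 → after 2×micro: 0 ⇒ (c0=2, c1=-2, c2=0)
[Jacobi] macro 6: S0 reads c0=2 → after 1×micro: 2; S1 reads c0=2 → after 1×micro: -2; S2 reads c0=2 → after 2×micro: 0 ⇒ (c0=2, c1=-2, c2=0)
[Jacobi] macro 7: S0 reads c0=2 → after 1×micro: 2; S1 reads c0=2 → after 1×micro: -2; S2 reads c0=2 → after 2×micro: 0 ⇒ (c0=2, c1=-2, c2=0)
[Jacobi] macro 8: S0 reads c0=2 → after 1×micro: 2; S1 reads c0=2 → after 1×micro: -2; S2 reads c0=2 → after 2×micro: 0 ⇒ (c0=2, c1=-2, c2=0)
[Gauss-Seidel] macro 1: S0 reads c0=3 → after 1×micro: 2; S1 reads c0=2 → after 1×micro: -2; S2 reads c0=2 → after 2×micro: 1 ⇒ (c0=2, c1=-2, c2=1)
[Gauss-Seidel] macro 2: S0 reads c0=2 → after 1×micro: 2; S1 reads c0=2 → after 1×micro: -2; S2 reads c0=2 → after 2×micro: 1 ⇒ (c0=2, c1=-2, c2=1)
[Gauss-Seidel] macro 3: S0 reads c0=2 → after 1×micro: 2; S1 reads c0=2 → after 1×micro: -2; S2 reads c0=2 → after 2×micro: 1 ⇒ (c0=2, c1=-2, c2=1)
[Gauss-Seidel] macro 4: S0 reads c0=2 → after 1×micro: 2; S1 reads c0=2 → after 1×micro: -2; S2 reads c0=2 → after 2×micro: 1 ⇒ (c0=2, c1=-2, c2=1)
[Gauss-Seidel] macro 5: S0 reads c0=2 → after 1×micro: 2; S1 reads c0=2 → after 1×micro: -2; S2 reads c0=2 → after 2×micro: 1 ⇒ (c0=2, c1=-2, c2=1)
[Gauss-Seidel] macro 6: S0 reads c0=2 → after 1×micro: 2; S1 reads c0=2 → after 1×micro: -2; S2 reads c0=2 → after 2×micro: 1 ⇒ (c0=2, c1=-2, c2=1)
[Gauss-Seidel] macro 7: S0 reads c0=2 → after 1×micro: 2; S1 reads c0=2 → after 1×micro: -2; S2 reads c0=2 → after 2×micro: 1 ⇒ (c0=2, c1=-2, c2=1)
[Gauss-Seidel] macro 8: S0 reads c0=2 → after 1×micro: 2; S1 reads c0=2 → after 1×micro: -2; S2 reads c0=2 → after 2×micro: 1 ⇒ (c0=2, c1=-2, c2=1)

first divergence at macro-step: 1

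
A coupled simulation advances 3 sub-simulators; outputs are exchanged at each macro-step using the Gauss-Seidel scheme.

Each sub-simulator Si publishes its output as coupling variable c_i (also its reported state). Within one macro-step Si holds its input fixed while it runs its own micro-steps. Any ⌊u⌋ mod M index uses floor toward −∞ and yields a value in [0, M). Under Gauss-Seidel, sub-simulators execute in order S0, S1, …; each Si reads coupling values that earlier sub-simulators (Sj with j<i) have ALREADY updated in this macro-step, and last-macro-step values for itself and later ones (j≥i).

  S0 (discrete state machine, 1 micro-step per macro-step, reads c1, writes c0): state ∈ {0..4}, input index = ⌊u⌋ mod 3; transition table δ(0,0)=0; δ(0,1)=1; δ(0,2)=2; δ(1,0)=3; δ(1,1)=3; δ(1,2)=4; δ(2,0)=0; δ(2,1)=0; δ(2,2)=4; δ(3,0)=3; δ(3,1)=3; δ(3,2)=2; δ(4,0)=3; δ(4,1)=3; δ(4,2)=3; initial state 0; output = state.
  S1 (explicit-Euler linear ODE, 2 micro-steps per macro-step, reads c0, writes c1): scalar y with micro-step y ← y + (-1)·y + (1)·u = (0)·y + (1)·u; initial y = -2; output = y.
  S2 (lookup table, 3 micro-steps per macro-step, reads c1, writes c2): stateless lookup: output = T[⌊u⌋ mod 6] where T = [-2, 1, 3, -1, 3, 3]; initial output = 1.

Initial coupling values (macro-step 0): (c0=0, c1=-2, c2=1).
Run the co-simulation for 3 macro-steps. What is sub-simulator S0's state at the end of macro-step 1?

macro 1: S0 reads c1=-2 → after 1×micro: 1; S1 reads c0=1 → after 2×micro: 1; S2 reads c1=1 → after 3×micro: 1 ⇒ (c0=1, c1=1, c2=1)
macro 2: S0 reads c1=1 → after 1×micro: 3; S1 reads c0=3 → after 2×micro: 3; S2 reads c1=3 → after 3×micro: -1 ⇒ (c0=3, c1=3, c2=-1)
macro 3: S0 reads c1=3 → after 1×micro: 3; S1 reads c0=3 → after 2×micro: 3; S2 reads c1=3 → after 3×micro: -1 ⇒ (c0=3, c1=3, c2=-1)

S0 state at macro-step 1 = 1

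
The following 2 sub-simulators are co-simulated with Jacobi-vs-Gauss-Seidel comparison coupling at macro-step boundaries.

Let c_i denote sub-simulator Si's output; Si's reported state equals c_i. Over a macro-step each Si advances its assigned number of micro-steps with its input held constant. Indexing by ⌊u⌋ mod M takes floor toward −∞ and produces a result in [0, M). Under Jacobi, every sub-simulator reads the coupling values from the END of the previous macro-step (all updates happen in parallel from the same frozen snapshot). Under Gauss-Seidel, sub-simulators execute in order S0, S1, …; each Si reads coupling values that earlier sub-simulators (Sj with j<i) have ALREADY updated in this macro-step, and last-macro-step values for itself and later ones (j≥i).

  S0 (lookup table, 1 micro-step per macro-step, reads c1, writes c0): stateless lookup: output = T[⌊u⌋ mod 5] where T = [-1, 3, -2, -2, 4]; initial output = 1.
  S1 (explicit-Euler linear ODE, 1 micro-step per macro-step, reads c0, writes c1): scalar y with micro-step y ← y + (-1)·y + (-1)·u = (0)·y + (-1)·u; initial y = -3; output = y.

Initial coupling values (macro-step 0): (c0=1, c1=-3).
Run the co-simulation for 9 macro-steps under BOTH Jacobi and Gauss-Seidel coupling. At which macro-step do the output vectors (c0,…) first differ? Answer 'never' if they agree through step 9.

first divergence at macro-step: 1

[Jacobi] macro 1: S0 reads c1=-3 → after 1×micro: -2; S1 reads c0=1 → after 1×micro: -1 ⇒ (c0=-2, c1=-1)
[Jacobi] macro 2: S0 reads c1=-1 → after 1×micro: 4; S1 reads c0=-2 → after 1×micro: 2 ⇒ (c0=4, c1=2)
[Jacobi] macro 3: S0 reads c1=2 → after 1×micro: -2; S1 reads c0=4 → after 1×micro: -4 ⇒ (c0=-2, c1=-4)
[Jacobi] macro 4: S0 reads c1=-4 → after 1×micro: 3; S1 reads c0=-2 → after 1×micro: 2 ⇒ (c0=3, c1=2)
[Jacobi] macro 5: S0 reads c1=2 → after 1×micro: -2; S1 reads c0=3 → after 1×micro: -3 ⇒ (c0=-2, c1=-3)
[Jacobi] macro 6: S0 reads c1=-3 → after 1×micro: -2; S1 reads c0=-2 → after 1×micro: 2 ⇒ (c0=-2, c1=2)
[Jacobi] macro 7: S0 reads c1=2 → after 1×micro: -2; S1 reads c0=-2 → after 1×micro: 2 ⇒ (c0=-2, c1=2)
[Jacobi] macro 8: S0 reads c1=2 → after 1×micro: -2; S1 reads c0=-2 → after 1×micro: 2 ⇒ (c0=-2, c1=2)
[Jacobi] macro 9: S0 reads c1=2 → after 1×micro: -2; S1 reads c0=-2 → after 1×micro: 2 ⇒ (c0=-2, c1=2)
[Gauss-Seidel] macro 1: S0 reads c1=-3 → after 1×micro: -2; S1 reads c0=-2 → after 1×micro: 2 ⇒ (c0=-2, c1=2)
[Gauss-Seidel] macro 2: S0 reads c1=2 → after 1×micro: -2; S1 reads c0=-2 → after 1×micro: 2 ⇒ (c0=-2, c1=2)
[Gauss-Seidel] macro 3: S0 reads c1=2 → after 1×micro: -2; S1 reads c0=-2 → after 1×micro: 2 ⇒ (c0=-2, c1=2)
[Gauss-Seidel] macro 4: S0 reads c1=2 → after 1×micro: -2; S1 reads c0=-2 → after 1×micro: 2 ⇒ (c0=-2, c1=2)
[Gauss-Seidel] macro 5: S0 reads c1=2 → after 1×micro: -2; S1 reads c0=-2 → after 1×micro: 2 ⇒ (c0=-2, c1=2)
[Gauss-Seidel] macro 6: S0 reads c1=2 → after 1×micro: -2; S1 reads c0=-2 → after 1×micro: 2 ⇒ (c0=-2, c1=2)
[Gauss-Seidel] macro 7: S0 reads c1=2 → after 1×micro: -2; S1 reads c0=-2 → after 1×micro: 2 ⇒ (c0=-2, c1=2)
[Gauss-Seidel] macro 8: S0 reads c1=2 → after 1×micro: -2; S1 reads c0=-2 → after 1×micro: 2 ⇒ (c0=-2, c1=2)
[Gauss-Seidel] macro 9: S0 reads c1=2 → after 1×micro: -2; S1 reads c0=-2 → after 1×micro: 2 ⇒ (c0=-2, c1=2)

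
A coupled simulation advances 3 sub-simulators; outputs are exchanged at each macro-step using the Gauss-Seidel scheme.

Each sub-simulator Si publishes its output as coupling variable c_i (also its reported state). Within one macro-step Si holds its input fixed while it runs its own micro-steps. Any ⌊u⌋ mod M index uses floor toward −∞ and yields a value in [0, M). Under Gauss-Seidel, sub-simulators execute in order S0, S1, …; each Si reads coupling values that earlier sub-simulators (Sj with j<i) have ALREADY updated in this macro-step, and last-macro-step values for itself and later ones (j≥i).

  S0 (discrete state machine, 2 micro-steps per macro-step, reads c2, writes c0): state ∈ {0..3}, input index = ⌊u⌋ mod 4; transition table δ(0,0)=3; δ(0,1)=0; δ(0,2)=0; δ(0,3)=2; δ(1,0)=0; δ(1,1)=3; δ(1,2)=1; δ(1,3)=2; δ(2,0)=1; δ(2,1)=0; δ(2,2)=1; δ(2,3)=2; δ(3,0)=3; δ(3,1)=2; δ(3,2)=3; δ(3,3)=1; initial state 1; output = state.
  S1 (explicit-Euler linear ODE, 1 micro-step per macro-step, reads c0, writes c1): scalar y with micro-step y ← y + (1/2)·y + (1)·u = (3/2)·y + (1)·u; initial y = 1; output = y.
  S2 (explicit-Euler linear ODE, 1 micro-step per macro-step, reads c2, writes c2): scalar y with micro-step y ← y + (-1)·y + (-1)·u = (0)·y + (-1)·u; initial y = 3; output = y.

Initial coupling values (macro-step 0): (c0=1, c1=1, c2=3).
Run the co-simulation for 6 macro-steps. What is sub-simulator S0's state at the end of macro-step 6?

S0 state at macro-step 6 = 0

macro 1: S0 reads c2=3 → after 2×micro: 2; S1 reads c0=2 → after 1×micro: 7/2; S2 reads c2=3 → after 1×micro: -3 ⇒ (c0=2, c1=7/2, c2=-3)
macro 2: S0 reads c2=-3 → after 2×micro: 0; S1 reads c0=0 → after 1×micro: 21/4; S2 reads c2=-3 → after 1×micro: 3 ⇒ (c0=0, c1=21/4, c2=3)
macro 3: S0 reads c2=3 → after 2×micro: 2; S1 reads c0=2 → after 1×micro: 79/8; S2 reads c2=3 → after 1×micro: -3 ⇒ (c0=2, c1=79/8, c2=-3)
macro 4: S0 reads c2=-3 → after 2×micro: 0; S1 reads c0=0 → after 1×micro: 237/16; S2 reads c2=-3 → after 1×micro: 3 ⇒ (c0=0, c1=237/16, c2=3)
macro 5: S0 reads c2=3 → after 2×micro: 2; S1 reads c0=2 → after 1×micro: 775/32; S2 reads c2=3 → after 1×micro: -3 ⇒ (c0=2, c1=775/32, c2=-3)
macro 6: S0 reads c2=-3 → after 2×micro: 0; S1 reads c0=0 → after 1×micro: 2325/64; S2 reads c2=-3 → after 1×micro: 3 ⇒ (c0=0, c1=2325/64, c2=3)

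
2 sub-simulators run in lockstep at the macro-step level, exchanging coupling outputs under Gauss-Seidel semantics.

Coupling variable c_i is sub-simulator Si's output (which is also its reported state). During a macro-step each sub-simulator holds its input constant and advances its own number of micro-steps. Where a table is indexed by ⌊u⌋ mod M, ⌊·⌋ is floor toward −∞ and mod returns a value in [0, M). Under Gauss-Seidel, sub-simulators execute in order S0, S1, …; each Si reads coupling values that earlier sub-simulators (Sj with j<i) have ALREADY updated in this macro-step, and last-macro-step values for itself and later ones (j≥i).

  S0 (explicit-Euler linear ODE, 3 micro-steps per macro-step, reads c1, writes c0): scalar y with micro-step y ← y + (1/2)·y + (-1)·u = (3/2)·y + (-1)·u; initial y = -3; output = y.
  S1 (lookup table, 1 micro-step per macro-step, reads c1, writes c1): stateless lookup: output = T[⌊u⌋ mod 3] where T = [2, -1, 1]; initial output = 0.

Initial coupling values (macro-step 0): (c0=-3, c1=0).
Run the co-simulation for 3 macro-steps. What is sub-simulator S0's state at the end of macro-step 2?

macro 1: S0 reads c1=0 → after 3×micro: -81/8; S1 reads c1=0 → after 1×micro: 2 ⇒ (c0=-81/8, c1=2)
macro 2: S0 reads c1=2 → after 3×micro: -2795/64; S1 reads c1=2 → after 1×micro: 1 ⇒ (c0=-2795/64, c1=1)
macro 3: S0 reads c1=1 → after 3×micro: -77897/512; S1 reads c1=1 → after 1×micro: -1 ⇒ (c0=-77897/512, c1=-1)

S0 state at macro-step 2 = -2795/64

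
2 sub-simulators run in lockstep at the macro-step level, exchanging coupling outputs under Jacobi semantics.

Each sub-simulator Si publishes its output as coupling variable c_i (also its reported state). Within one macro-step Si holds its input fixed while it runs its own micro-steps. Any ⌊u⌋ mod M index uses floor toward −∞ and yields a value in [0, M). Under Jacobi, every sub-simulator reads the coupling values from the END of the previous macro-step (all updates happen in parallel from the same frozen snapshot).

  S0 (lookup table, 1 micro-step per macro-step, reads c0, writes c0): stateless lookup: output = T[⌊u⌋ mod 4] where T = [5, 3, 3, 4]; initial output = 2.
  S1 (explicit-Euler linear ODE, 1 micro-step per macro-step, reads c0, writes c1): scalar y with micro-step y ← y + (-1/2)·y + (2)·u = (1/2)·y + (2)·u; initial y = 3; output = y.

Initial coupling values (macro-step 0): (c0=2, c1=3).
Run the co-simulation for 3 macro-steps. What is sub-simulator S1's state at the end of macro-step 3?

S1 state at macro-step 3 = 99/8

macro 1: S0 reads c0=2 → after 1×micro: 3; S1 reads c0=2 → after 1×micro: 11/2 ⇒ (c0=3, c1=11/2)
macro 2: S0 reads c0=3 → after 1×micro: 4; S1 reads c0=3 → after 1×micro: 35/4 ⇒ (c0=4, c1=35/4)
macro 3: S0 reads c0=4 → after 1×micro: 5; S1 reads c0=4 → after 1×micro: 99/8 ⇒ (c0=5, c1=99/8)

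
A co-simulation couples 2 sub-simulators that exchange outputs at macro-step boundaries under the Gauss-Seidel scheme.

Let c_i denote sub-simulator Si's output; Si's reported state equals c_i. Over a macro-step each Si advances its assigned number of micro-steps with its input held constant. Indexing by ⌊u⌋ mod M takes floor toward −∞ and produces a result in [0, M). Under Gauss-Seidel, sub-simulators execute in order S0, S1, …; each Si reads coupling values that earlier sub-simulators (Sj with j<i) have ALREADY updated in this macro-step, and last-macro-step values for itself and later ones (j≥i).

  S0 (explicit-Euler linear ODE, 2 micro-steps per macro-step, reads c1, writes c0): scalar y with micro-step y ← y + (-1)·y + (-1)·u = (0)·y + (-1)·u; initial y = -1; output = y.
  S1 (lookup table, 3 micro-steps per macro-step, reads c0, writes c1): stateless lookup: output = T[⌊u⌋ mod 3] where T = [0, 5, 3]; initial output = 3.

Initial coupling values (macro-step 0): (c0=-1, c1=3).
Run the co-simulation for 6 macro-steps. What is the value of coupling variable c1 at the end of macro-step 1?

c1 at macro-step 1 = 0

macro 1: S0 reads c1=3 → after 2×micro: -3; S1 reads c0=-3 → after 3×micro: 0 ⇒ (c0=-3, c1=0)
macro 2: S0 reads c1=0 → after 2×micro: 0; S1 reads c0=0 → after 3×micro: 0 ⇒ (c0=0, c1=0)
macro 3: S0 reads c1=0 → after 2×micro: 0; S1 reads c0=0 → after 3×micro: 0 ⇒ (c0=0, c1=0)
macro 4: S0 reads c1=0 → after 2×micro: 0; S1 reads c0=0 → after 3×micro: 0 ⇒ (c0=0, c1=0)
macro 5: S0 reads c1=0 → after 2×micro: 0; S1 reads c0=0 → after 3×micro: 0 ⇒ (c0=0, c1=0)
macro 6: S0 reads c1=0 → after 2×micro: 0; S1 reads c0=0 → after 3×micro: 0 ⇒ (c0=0, c1=0)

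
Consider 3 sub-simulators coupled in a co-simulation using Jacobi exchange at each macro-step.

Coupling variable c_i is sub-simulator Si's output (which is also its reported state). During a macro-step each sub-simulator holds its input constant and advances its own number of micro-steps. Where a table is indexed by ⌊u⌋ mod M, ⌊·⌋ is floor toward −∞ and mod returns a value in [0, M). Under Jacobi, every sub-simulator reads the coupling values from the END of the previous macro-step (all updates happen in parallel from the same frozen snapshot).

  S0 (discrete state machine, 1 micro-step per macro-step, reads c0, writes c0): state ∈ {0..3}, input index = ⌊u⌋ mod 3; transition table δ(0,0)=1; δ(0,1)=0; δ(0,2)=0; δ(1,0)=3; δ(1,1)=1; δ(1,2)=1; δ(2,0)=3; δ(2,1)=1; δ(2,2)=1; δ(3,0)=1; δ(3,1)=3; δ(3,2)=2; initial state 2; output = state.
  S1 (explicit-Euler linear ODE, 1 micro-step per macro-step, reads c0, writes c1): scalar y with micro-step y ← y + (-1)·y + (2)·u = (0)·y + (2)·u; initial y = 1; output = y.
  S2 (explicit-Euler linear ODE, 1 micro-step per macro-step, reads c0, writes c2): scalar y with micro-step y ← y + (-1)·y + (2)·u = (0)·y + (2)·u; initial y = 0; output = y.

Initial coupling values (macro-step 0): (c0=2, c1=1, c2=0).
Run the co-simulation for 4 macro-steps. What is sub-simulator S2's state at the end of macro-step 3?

S2 state at macro-step 3 = 2

macro 1: S0 reads c0=2 → after 1×micro: 1; S1 reads c0=2 → after 1×micro: 4; S2 reads c0=2 → after 1×micro: 4 ⇒ (c0=1, c1=4, c2=4)
macro 2: S0 reads c0=1 → after 1×micro: 1; S1 reads c0=1 → after 1×micro: 2; S2 reads c0=1 → after 1×micro: 2 ⇒ (c0=1, c1=2, c2=2)
macro 3: S0 reads c0=1 → after 1×micro: 1; S1 reads c0=1 → after 1×micro: 2; S2 reads c0=1 → after 1×micro: 2 ⇒ (c0=1, c1=2, c2=2)
macro 4: S0 reads c0=1 → after 1×micro: 1; S1 reads c0=1 → after 1×micro: 2; S2 reads c0=1 → after 1×micro: 2 ⇒ (c0=1, c1=2, c2=2)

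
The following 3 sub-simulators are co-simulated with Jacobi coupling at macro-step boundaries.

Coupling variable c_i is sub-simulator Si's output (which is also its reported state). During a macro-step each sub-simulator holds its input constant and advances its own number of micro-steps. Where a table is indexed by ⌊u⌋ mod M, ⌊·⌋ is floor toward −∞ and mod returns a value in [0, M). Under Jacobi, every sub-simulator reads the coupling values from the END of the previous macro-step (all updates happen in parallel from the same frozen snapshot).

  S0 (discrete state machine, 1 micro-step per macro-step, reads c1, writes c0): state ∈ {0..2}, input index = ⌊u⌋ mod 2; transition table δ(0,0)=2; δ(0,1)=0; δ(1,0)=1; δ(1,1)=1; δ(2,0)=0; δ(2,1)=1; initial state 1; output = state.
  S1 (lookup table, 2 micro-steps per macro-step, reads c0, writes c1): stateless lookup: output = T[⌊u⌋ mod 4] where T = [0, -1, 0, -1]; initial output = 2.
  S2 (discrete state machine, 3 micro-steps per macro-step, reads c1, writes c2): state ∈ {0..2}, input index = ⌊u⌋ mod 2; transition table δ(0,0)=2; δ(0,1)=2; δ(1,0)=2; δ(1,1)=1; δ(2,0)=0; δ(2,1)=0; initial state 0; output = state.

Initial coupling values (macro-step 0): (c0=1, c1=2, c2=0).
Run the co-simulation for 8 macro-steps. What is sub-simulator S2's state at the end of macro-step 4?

S2 state at macro-step 4 = 0

macro 1: S0 reads c1=2 → after 1×micro: 1; S1 reads c0=1 → after 2×micro: -1; S2 reads c1=2 → after 3×micro: 2 ⇒ (c0=1, c1=-1, c2=2)
macro 2: S0 reads c1=-1 → after 1×micro: 1; S1 reads c0=1 → after 2×micro: -1; S2 reads c1=-1 → after 3×micro: 0 ⇒ (c0=1, c1=-1, c2=0)
macro 3: S0 reads c1=-1 → after 1×micro: 1; S1 reads c0=1 → after 2×micro: -1; S2 reads c1=-1 → after 3×micro: 2 ⇒ (c0=1, c1=-1, c2=2)
macro 4: S0 reads c1=-1 → after 1×micro: 1; S1 reads c0=1 → after 2×micro: -1; S2 reads c1=-1 → after 3×micro: 0 ⇒ (c0=1, c1=-1, c2=0)
macro 5: S0 reads c1=-1 → after 1×micro: 1; S1 reads c0=1 → after 2×micro: -1; S2 reads c1=-1 → after 3×micro: 2 ⇒ (c0=1, c1=-1, c2=2)
macro 6: S0 reads c1=-1 → after 1×micro: 1; S1 reads c0=1 → after 2×micro: -1; S2 reads c1=-1 → after 3×micro: 0 ⇒ (c0=1, c1=-1, c2=0)
macro 7: S0 reads c1=-1 → after 1×micro: 1; S1 reads c0=1 → after 2×micro: -1; S2 reads c1=-1 → after 3×micro: 2 ⇒ (c0=1, c1=-1, c2=2)
macro 8: S0 reads c1=-1 → after 1×micro: 1; S1 reads c0=1 → after 2×micro: -1; S2 reads c1=-1 → after 3×micro: 0 ⇒ (c0=1, c1=-1, c2=0)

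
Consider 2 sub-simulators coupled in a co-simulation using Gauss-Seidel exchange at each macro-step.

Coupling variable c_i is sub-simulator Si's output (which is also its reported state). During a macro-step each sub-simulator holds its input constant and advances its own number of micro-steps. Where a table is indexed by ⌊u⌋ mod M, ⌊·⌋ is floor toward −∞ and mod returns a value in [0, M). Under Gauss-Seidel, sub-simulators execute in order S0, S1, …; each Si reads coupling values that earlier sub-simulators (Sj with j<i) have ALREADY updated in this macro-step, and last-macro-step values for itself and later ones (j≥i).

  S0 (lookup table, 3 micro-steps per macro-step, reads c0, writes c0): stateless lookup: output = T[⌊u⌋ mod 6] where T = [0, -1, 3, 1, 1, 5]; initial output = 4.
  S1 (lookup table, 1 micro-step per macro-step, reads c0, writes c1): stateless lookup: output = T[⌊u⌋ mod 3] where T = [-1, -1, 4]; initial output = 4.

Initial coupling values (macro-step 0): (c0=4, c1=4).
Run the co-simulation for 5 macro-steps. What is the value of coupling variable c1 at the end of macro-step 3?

macro 1: S0 reads c0=4 → after 3×micro: 1; S1 reads c0=1 → after 1×micro: -1 ⇒ (c0=1, c1=-1)
macro 2: S0 reads c0=1 → after 3×micro: -1; S1 reads c0=-1 → after 1×micro: 4 ⇒ (c0=-1, c1=4)
macro 3: S0 reads c0=-1 → after 3×micro: 5; S1 reads c0=5 → after 1×micro: 4 ⇒ (c0=5, c1=4)
macro 4: S0 reads c0=5 → after 3×micro: 5; S1 reads c0=5 → after 1×micro: 4 ⇒ (c0=5, c1=4)
macro 5: S0 reads c0=5 → after 3×micro: 5; S1 reads c0=5 → after 1×micro: 4 ⇒ (c0=5, c1=4)

c1 at macro-step 3 = 4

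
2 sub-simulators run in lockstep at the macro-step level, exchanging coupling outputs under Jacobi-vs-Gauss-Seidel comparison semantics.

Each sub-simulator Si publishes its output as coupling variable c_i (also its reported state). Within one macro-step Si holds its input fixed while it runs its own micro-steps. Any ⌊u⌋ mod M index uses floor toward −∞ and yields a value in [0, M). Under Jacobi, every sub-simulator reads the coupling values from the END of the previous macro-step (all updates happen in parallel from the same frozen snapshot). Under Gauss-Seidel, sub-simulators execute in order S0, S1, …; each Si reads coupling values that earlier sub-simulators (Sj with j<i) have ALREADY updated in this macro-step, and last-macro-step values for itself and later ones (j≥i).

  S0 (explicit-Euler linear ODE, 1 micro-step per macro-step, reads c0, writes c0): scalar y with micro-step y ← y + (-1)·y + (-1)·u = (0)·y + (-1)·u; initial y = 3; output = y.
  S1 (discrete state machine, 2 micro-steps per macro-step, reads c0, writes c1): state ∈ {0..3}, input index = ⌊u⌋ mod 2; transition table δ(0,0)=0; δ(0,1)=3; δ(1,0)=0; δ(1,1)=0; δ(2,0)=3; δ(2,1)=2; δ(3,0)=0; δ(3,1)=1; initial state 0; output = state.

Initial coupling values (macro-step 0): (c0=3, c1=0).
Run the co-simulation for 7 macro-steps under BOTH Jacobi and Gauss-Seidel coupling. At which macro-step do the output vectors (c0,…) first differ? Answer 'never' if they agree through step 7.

first divergence at macro-step: never

[Jacobi] macro 1: S0 reads c0=3 → after 1×micro: -3; S1 reads c0=3 → after 2×micro: 1 ⇒ (c0=-3, c1=1)
[Jacobi] macro 2: S0 reads c0=-3 → after 1×micro: 3; S1 reads c0=-3 → after 2×micro: 3 ⇒ (c0=3, c1=3)
[Jacobi] macro 3: S0 reads c0=3 → after 1×micro: -3; S1 reads c0=3 → after 2×micro: 0 ⇒ (c0=-3, c1=0)
[Jacobi] macro 4: S0 reads c0=-3 → after 1×micro: 3; S1 reads c0=-3 → after 2×micro: 1 ⇒ (c0=3, c1=1)
[Jacobi] macro 5: S0 reads c0=3 → after 1×micro: -3; S1 reads c0=3 → after 2×micro: 3 ⇒ (c0=-3, c1=3)
[Jacobi] macro 6: S0 reads c0=-3 → after 1×micro: 3; S1 reads c0=-3 → after 2×micro: 0 ⇒ (c0=3, c1=0)
[Jacobi] macro 7: S0 reads c0=3 → after 1×micro: -3; S1 reads c0=3 → after 2×micro: 1 ⇒ (c0=-3, c1=1)
[Gauss-Seidel] macro 1: S0 reads c0=3 → after 1×micro: -3; S1 reads c0=-3 → after 2×micro: 1 ⇒ (c0=-3, c1=1)
[Gauss-Seidel] macro 2: S0 reads c0=-3 → after 1×micro: 3; S1 reads c0=3 → after 2×micro: 3 ⇒ (c0=3, c1=3)
[Gauss-Seidel] macro 3: S0 reads c0=3 → after 1×micro: -3; S1 reads c0=-3 → after 2×micro: 0 ⇒ (c0=-3, c1=0)
[Gauss-Seidel] macro 4: S0 reads c0=-3 → after 1×micro: 3; S1 reads c0=3 → after 2×micro: 1 ⇒ (c0=3, c1=1)
[Gauss-Seidel] macro 5: S0 reads c0=3 → after 1×micro: -3; S1 reads c0=-3 → after 2×micro: 3 ⇒ (c0=-3, c1=3)
[Gauss-Seidel] macro 6: S0 reads c0=-3 → after 1×micro: 3; S1 reads c0=3 → after 2×micro: 0 ⇒ (c0=3, c1=0)
[Gauss-Seidel] macro 7: S0 reads c0=3 → after 1×micro: -3; S1 reads c0=-3 → after 2×micro: 1 ⇒ (c0=-3, c1=1)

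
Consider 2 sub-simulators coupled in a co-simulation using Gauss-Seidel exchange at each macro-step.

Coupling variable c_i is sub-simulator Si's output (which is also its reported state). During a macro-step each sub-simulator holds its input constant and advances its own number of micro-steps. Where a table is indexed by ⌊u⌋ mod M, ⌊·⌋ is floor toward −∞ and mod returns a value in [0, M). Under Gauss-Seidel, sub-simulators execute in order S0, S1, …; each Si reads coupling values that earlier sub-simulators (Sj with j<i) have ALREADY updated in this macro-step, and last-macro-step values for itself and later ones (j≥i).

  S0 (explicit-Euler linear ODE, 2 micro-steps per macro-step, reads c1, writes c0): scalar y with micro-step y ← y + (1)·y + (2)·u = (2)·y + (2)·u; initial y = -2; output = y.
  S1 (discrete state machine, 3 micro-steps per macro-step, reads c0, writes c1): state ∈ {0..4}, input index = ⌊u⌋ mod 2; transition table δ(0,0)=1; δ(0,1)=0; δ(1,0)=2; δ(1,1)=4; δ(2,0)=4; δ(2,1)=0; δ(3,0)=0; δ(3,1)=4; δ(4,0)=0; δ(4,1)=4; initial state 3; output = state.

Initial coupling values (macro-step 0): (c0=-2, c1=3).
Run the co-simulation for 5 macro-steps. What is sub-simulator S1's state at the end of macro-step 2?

S1 state at macro-step 2 = 1

macro 1: S0 reads c1=3 → after 2×micro: 10; S1 reads c0=10 → after 3×micro: 2 ⇒ (c0=10, c1=2)
macro 2: S0 reads c1=2 → after 2×micro: 52; S1 reads c0=52 → after 3×micro: 1 ⇒ (c0=52, c1=1)
macro 3: S0 reads c1=1 → after 2×micro: 214; S1 reads c0=214 → after 3×micro: 0 ⇒ (c0=214, c1=0)
macro 4: S0 reads c1=0 → after 2×micro: 856; S1 reads c0=856 → after 3×micro: 4 ⇒ (c0=856, c1=4)
macro 5: S0 reads c1=4 → after 2×micro: 3448; S1 reads c0=3448 → after 3×micro: 2 ⇒ (c0=3448, c1=2)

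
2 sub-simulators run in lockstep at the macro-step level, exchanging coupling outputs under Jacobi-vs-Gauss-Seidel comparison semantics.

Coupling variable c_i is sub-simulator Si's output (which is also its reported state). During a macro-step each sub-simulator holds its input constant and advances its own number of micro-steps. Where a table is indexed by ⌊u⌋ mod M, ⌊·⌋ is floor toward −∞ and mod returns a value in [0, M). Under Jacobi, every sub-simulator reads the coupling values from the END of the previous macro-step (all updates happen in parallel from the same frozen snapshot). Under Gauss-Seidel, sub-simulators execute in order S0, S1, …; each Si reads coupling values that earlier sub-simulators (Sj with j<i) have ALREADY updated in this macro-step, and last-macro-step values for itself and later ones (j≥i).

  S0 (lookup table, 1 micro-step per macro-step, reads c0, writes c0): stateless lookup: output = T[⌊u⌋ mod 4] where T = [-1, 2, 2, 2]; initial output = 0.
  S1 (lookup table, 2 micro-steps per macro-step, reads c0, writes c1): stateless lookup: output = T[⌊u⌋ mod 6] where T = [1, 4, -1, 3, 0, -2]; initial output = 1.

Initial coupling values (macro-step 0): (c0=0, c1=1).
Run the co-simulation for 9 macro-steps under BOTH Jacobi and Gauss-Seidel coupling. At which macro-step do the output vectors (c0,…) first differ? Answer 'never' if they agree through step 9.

[Jacobi] macro 1: S0 reads c0=0 → after 1×micro: -1; S1 reads c0=0 → after 2×micro: 1 ⇒ (c0=-1, c1=1)
[Jacobi] macro 2: S0 reads c0=-1 → after 1×micro: 2; S1 reads c0=-1 → after 2×micro: -2 ⇒ (c0=2, c1=-2)
[Jacobi] macro 3: S0 reads c0=2 → after 1×micro: 2; S1 reads c0=2 → after 2×micro: -1 ⇒ (c0=2, c1=-1)
[Jacobi] macro 4: S0 reads c0=2 → after 1×micro: 2; S1 reads c0=2 → after 2×micro: -1 ⇒ (c0=2, c1=-1)
[Jacobi] macro 5: S0 reads c0=2 → after 1×micro: 2; S1 reads c0=2 → after 2×micro: -1 ⇒ (c0=2, c1=-1)
[Jacobi] macro 6: S0 reads c0=2 → after 1×micro: 2; S1 reads c0=2 → after 2×micro: -1 ⇒ (c0=2, c1=-1)
[Jacobi] macro 7: S0 reads c0=2 → after 1×micro: 2; S1 reads c0=2 → after 2×micro: -1 ⇒ (c0=2, c1=-1)
[Jacobi] macro 8: S0 reads c0=2 → after 1×micro: 2; S1 reads c0=2 → after 2×micro: -1 ⇒ (c0=2, c1=-1)
[Jacobi] macro 9: S0 reads c0=2 → after 1×micro: 2; S1 reads c0=2 → after 2×micro: -1 ⇒ (c0=2, c1=-1)
[Gauss-Seidel] macro 1: S0 reads c0=0 → after 1×micro: -1; S1 reads c0=-1 → after 2×micro: -2 ⇒ (c0=-1, c1=-2)
[Gauss-Seidel] macro 2: S0 reads c0=-1 → after 1×micro: 2; S1 reads c0=2 → after 2×micro: -1 ⇒ (c0=2, c1=-1)
[Gauss-Seidel] macro 3: S0 reads c0=2 → after 1×micro: 2; S1 reads c0=2 → after 2×micro: -1 ⇒ (c0=2, c1=-1)
[Gauss-Seidel] macro 4: S0 reads c0=2 → after 1×micro: 2; S1 reads c0=2 → after 2×micro: -1 ⇒ (c0=2, c1=-1)
[Gauss-Seidel] macro 5: S0 reads c0=2 → after 1×micro: 2; S1 reads c0=2 → after 2×micro: -1 ⇒ (c0=2, c1=-1)
[Gauss-Seidel] macro 6: S0 reads c0=2 → after 1×micro: 2; S1 reads c0=2 → after 2×micro: -1 ⇒ (c0=2, c1=-1)
[Gauss-Seidel] macro 7: S0 reads c0=2 → after 1×micro: 2; S1 reads c0=2 → after 2×micro: -1 ⇒ (c0=2, c1=-1)
[Gauss-Seidel] macro 8: S0 reads c0=2 → after 1×micro: 2; S1 reads c0=2 → after 2×micro: -1 ⇒ (c0=2, c1=-1)
[Gauss-Seidel] macro 9: S0 reads c0=2 → after 1×micro: 2; S1 reads c0=2 → after 2×micro: -1 ⇒ (c0=2, c1=-1)

first divergence at macro-step: 1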